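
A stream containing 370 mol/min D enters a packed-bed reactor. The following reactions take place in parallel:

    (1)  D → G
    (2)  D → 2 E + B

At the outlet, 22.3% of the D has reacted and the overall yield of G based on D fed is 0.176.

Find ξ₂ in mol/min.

Yield of G: 1ξ₁ / 370 = 0.176 → ξ₁ = 65.12 mol/min.
Conversion of D: 1ξ₁ + 1ξ₂ = 0.223 × 370 = 82.51 → ξ₂ = 17.39 mol/min.
Outlet amounts (n = n₀ + Σ ν·ξ):
  D: 370 − 1(65.12) − 1(17.39) = 287.5
  G: 0 + 1(65.12) = 65.12
  E: 0 + 2(17.39) = 34.78
  B: 0 + 1(17.39) = 17.39

ξ₂ = 17.4 mol/min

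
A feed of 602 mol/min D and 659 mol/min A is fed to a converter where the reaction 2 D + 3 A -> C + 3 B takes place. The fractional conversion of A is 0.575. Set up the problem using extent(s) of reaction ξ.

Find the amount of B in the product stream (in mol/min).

A reacted = 0.575 × 659 = 378.9 mol/min; ν_A = −3, so ξ = 378.9/3 = 126.3 mol/min.
Outlet amounts (n = n₀ + ν ξ):
  D: 602 − 2(126.3) = 349.4
  A: 659 − 3(126.3) = 280.1
  C: 0 + 1(126.3) = 126.3
  B: 0 + 3(126.3) = 378.9

379 mol/min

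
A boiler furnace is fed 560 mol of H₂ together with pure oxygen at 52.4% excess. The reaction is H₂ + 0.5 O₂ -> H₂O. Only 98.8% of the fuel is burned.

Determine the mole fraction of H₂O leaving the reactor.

Stoichiometric O₂ = 0.5 × 560 = 280 mol; O₂ fed = 280 × 1.524 = 426.7 mol.
Fuel reacted = 0.988 × 560 → ξ = 553.3 mol.
Outlet (n = n₀ + ν ξ):
  H₂: 560 − 1(553.3) = 6.72
  O₂: 426.7 − 0.5(553.3) = 150.1
  H₂O: 0 + 1(553.3) = 553.3
Total out = 710.1 mol; y_H₂O = 553.3 / 710.1 = 0.7792.

0.779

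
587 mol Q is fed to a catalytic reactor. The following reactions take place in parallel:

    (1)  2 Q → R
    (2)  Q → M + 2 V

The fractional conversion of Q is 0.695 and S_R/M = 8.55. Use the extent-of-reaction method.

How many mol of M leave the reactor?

22.5 mol

Conversion of Q: Q consumed = 0.695 × 587 = 408 mol = 2ξ₁ + 1ξ₂.
Selectivity: 1ξ₁ / (1ξ₂) = 8.55 → ξ₁ = 8.55 ξ₂.
Substitute: (2·8.55 + 1) ξ₂ = 408 → ξ₂ = 22.54 mol, ξ₁ = 192.7 mol.
Outlet amounts (n = n₀ + Σ ν·ξ):
  Q: 587 − 2(192.7) − 1(22.54) = 179
  R: 0 + 1(192.7) = 192.7
  M: 0 + 1(22.54) = 22.54
  V: 0 + 2(22.54) = 45.08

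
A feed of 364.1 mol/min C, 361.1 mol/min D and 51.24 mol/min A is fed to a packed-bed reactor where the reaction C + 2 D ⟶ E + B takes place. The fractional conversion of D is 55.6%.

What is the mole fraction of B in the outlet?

0.148

D reacted = 0.556 × 361.1 = 200.8 mol/min; ν_D = −2, so ξ = 200.8/2 = 100.4 mol/min.
Outlet amounts (n = n₀ + ν ξ):
  C: 364.1 − 1(100.4) = 263.7
  D: 361.1 − 2(100.4) = 160.3
  E: 0 + 1(100.4) = 100.4
  B: 0 + 1(100.4) = 100.4
  A: 51.24 (inert)
Total out = 676.1 mol/min; y_B = 100.4 / 676.1 = 0.1485.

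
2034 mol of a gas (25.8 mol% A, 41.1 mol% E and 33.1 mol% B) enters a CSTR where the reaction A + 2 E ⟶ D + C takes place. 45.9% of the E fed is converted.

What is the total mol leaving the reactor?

E reacted = 0.459 × 836 = 383.7 mol; ν_E = −2, so ξ = 383.7/2 = 191.9 mol.
Outlet amounts (n = n₀ + ν ξ):
  A: 524.8 − 1(191.9) = 332.9
  E: 836 − 2(191.9) = 452.3
  D: 0 + 1(191.9) = 191.9
  C: 0 + 1(191.9) = 191.9
  B: 673.3 (inert)
Total out = 332.9 + 452.3 + 191.9 + 191.9 + 673.3 = 1842 mol.

1840 mol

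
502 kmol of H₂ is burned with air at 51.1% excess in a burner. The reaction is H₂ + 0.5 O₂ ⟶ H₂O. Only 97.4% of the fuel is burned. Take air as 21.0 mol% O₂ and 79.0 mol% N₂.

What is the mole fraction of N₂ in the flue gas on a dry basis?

0.906

Stoichiometric O₂ = 0.5 × 502 = 251 kmol; O₂ fed = 251 × 1.511 = 379.3 kmol.
N₂ fed = 379.3 × 79/21 = 1427 kmol.
Fuel reacted = 0.974 × 502 → ξ = 488.9 kmol.
Outlet (n = n₀ + ν ξ):
  H₂: 502 − 1(488.9) = 13.05
  O₂: 379.3 − 0.5(488.9) = 134.8
  N₂: 1427 (inert)
  H₂O: 0 + 1(488.9) = 488.9
Dry total = 1575 kmol; y_N₂ (dry) = 1427 / 1575 = 0.9061.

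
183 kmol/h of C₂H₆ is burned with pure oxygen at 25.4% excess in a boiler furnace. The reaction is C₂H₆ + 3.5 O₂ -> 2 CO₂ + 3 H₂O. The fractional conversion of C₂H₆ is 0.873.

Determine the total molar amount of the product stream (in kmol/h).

1070 kmol/h

Stoichiometric O₂ = 3.5 × 183 = 640.5 kmol/h; O₂ fed = 640.5 × 1.254 = 803.2 kmol/h.
Fuel reacted = 0.873 × 183 → ξ = 159.8 kmol/h.
Outlet (n = n₀ + ν ξ):
  C₂H₆: 183 − 1(159.8) = 23.24
  O₂: 803.2 − 3.5(159.8) = 244
  CO₂: 0 + 2(159.8) = 319.5
  H₂O: 0 + 3(159.8) = 479.3
Total out = 23.24 + 244 + 319.5 + 479.3 = 1066 kmol/h.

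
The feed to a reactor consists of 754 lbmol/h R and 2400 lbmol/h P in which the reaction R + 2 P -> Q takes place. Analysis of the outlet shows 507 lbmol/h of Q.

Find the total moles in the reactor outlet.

For Q: n = n₀ + 1ξ → 507 = 0 + 1ξ, giving ξ = 507 lbmol/h.
Outlet amounts (n = n₀ + ν ξ):
  R: 754 − 1(507) = 247
  P: 2400 − 2(507) = 1386
  Q: 0 + 1(507) = 507
Total out = 247 + 1386 + 507 = 2140 lbmol/h.

2140 lbmol/h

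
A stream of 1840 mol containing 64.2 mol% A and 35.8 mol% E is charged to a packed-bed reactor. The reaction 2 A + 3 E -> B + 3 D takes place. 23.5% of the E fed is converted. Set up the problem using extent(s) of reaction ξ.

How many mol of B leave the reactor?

51.6 mol

E reacted = 0.235 × 658.7 = 154.8 mol; ν_E = −3, so ξ = 154.8/3 = 51.6 mol.
Outlet amounts (n = n₀ + ν ξ):
  A: 1181 − 2(51.6) = 1078
  E: 658.7 − 3(51.6) = 503.9
  B: 0 + 1(51.6) = 51.6
  D: 0 + 3(51.6) = 154.8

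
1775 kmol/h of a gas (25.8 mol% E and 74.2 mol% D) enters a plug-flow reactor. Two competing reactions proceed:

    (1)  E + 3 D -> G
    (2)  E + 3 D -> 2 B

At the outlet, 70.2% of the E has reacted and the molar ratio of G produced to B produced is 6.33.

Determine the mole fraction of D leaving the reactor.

Conversion of E: E consumed = 0.702 × 457.9 = 321.5 kmol/h = 1ξ₁ + 1ξ₂.
Selectivity: 1ξ₁ / (2ξ₂) = 6.33 → ξ₁ = 12.66 ξ₂.
Substitute: (1·12.66 + 1) ξ₂ = 321.5 → ξ₂ = 23.53 kmol/h, ξ₁ = 297.9 kmol/h.
Outlet amounts (n = n₀ + Σ ν·ξ):
  E: 457.9 − 1(297.9) − 1(23.53) = 136.5
  D: 1317 − 3(297.9) − 3(23.53) = 352.6
  G: 0 + 1(297.9) = 297.9
  B: 0 + 2(23.53) = 47.07
Total out = 834.1 kmol/h; y_D = 352.6 / 834.1 = 0.4227.

0.423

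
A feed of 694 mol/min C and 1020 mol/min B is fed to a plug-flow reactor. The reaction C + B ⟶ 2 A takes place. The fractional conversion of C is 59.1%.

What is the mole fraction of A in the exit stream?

C reacted = 0.591 × 694 = 410.2 mol/min; ν_C = −1, so ξ = 410.2/1 = 410.2 mol/min.
Outlet amounts (n = n₀ + ν ξ):
  C: 694 − 1(410.2) = 283.8
  B: 1020 − 1(410.2) = 609.8
  A: 0 + 2(410.2) = 820.3
Total out = 1714 mol/min; y_A = 820.3 / 1714 = 0.4786.

0.479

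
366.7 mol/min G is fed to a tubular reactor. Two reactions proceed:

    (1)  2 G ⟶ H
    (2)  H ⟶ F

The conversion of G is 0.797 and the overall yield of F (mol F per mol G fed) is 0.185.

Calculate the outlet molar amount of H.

78.3 mol/min

Conversion of G: G consumed = 2ξ₁ = 0.797 × 366.7 → ξ₁ = 146.1 mol/min.
Yield of F: 1ξ₂ / 366.7 = 0.185 → ξ₂ = 67.84 mol/min.
Outlet amounts (n = n₀ + Σ ν·ξ):
  G: 366.7 − 2(146.1) = 74.44
  H: 0 + 1(146.1) − 1(67.84) = 78.29
  F: 0 + 1(67.84) = 67.84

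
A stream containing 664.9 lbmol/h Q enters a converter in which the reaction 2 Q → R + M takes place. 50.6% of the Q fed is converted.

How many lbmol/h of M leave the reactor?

168 lbmol/h

Q reacted = 0.506 × 664.9 = 336.4 lbmol/h; ν_Q = −2, so ξ = 336.4/2 = 168.2 lbmol/h.
Outlet amounts (n = n₀ + ν ξ):
  Q: 664.9 − 2(168.2) = 328.5
  R: 0 + 1(168.2) = 168.2
  M: 0 + 1(168.2) = 168.2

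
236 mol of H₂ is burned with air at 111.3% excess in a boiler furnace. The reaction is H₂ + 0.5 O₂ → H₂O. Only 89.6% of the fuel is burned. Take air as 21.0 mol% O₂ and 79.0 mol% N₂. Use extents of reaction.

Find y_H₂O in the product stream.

Stoichiometric O₂ = 0.5 × 236 = 118 mol; O₂ fed = 118 × 2.113 = 249.3 mol.
N₂ fed = 249.3 × 79/21 = 938 mol.
Fuel reacted = 0.896 × 236 → ξ = 211.5 mol.
Outlet (n = n₀ + ν ξ):
  H₂: 236 − 1(211.5) = 24.54
  O₂: 249.3 − 0.5(211.5) = 143.6
  N₂: 938 (inert)
  H₂O: 0 + 1(211.5) = 211.5
Total out = 1318 mol; y_H₂O = 211.5 / 1318 = 0.1605.

0.16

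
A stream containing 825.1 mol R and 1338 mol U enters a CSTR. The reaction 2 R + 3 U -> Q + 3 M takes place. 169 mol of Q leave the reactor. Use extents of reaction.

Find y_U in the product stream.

0.417

For Q: n = n₀ + 1ξ → 169 = 0 + 1ξ, giving ξ = 169 mol.
Outlet amounts (n = n₀ + ν ξ):
  R: 825.1 − 2(169) = 487.1
  U: 1338 − 3(169) = 831
  Q: 0 + 1(169) = 169
  M: 0 + 3(169) = 507
Total out = 1994 mol; y_U = 831 / 1994 = 0.4167.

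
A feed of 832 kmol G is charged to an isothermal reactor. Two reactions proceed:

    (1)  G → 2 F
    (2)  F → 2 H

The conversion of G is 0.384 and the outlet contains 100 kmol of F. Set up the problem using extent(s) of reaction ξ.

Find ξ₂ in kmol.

ξ₂ = 539 kmol

Conversion of G: G consumed = 1ξ₁ = 0.384 × 832 → ξ₁ = 319.5 kmol.
F balance: n_F = 0 + 2ξ₁ − 1ξ₂ = 100 → ξ₂ = (2·319.5 − 100)/1 = 539 kmol.
Outlet amounts (n = n₀ + Σ ν·ξ):
  G: 832 − 1(319.5) = 512.5
  F: 0 + 2(319.5) − 1(539) = 100
  H: 0 + 2(539) = 1078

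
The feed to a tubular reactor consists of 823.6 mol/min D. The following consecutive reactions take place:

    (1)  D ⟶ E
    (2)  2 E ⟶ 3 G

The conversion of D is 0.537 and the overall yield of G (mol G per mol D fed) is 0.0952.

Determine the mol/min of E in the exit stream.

390 mol/min

Conversion of D: D consumed = 1ξ₁ = 0.537 × 823.6 → ξ₁ = 442.3 mol/min.
Yield of G: 3ξ₂ / 823.6 = 0.0952 → ξ₂ = 26.14 mol/min.
Outlet amounts (n = n₀ + Σ ν·ξ):
  D: 823.6 − 1(442.3) = 381.3
  E: 0 + 1(442.3) − 2(26.14) = 390
  G: 0 + 3(26.14) = 78.41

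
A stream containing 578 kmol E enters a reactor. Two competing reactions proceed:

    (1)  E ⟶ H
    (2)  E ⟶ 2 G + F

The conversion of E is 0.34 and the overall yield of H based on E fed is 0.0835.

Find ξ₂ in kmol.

ξ₂ = 148 kmol

Yield of H: 1ξ₁ / 578 = 0.0835 → ξ₁ = 48.26 kmol.
Conversion of E: 1ξ₁ + 1ξ₂ = 0.34 × 578 = 196.5 → ξ₂ = 148.3 kmol.
Outlet amounts (n = n₀ + Σ ν·ξ):
  E: 578 − 1(48.26) − 1(148.3) = 381.5
  H: 0 + 1(48.26) = 48.26
  G: 0 + 2(148.3) = 296.5
  F: 0 + 1(148.3) = 148.3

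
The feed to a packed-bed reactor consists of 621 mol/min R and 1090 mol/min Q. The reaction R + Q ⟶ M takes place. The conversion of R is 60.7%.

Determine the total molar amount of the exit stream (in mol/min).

R reacted = 0.607 × 621 = 376.9 mol/min; ν_R = −1, so ξ = 376.9/1 = 376.9 mol/min.
Outlet amounts (n = n₀ + ν ξ):
  R: 621 − 1(376.9) = 244.1
  Q: 1090 − 1(376.9) = 713.1
  M: 0 + 1(376.9) = 376.9
Total out = 244.1 + 713.1 + 376.9 = 1334 mol/min.

1330 mol/min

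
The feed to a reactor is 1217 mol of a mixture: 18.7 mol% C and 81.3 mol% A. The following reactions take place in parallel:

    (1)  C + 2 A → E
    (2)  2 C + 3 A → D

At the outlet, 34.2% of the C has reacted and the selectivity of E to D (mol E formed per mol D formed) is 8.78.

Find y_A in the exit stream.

0.792

Conversion of C: C consumed = 0.342 × 227.6 = 77.83 mol = 1ξ₁ + 2ξ₂.
Selectivity: 1ξ₁ / (1ξ₂) = 8.78 → ξ₁ = 8.78 ξ₂.
Substitute: (1·8.78 + 2) ξ₂ = 77.83 → ξ₂ = 7.22 mol, ξ₁ = 63.39 mol.
Outlet amounts (n = n₀ + Σ ν·ξ):
  C: 227.6 − 1(63.39) − 2(7.22) = 149.7
  A: 989.4 − 2(63.39) − 3(7.22) = 841
  E: 0 + 1(63.39) = 63.39
  D: 0 + 1(7.22) = 7.22
Total out = 1061 mol; y_A = 841 / 1061 = 0.7924.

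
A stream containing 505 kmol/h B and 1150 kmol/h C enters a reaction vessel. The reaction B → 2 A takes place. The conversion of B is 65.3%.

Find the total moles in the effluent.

B reacted = 0.653 × 505 = 329.8 kmol/h; ν_B = −1, so ξ = 329.8/1 = 329.8 kmol/h.
Outlet amounts (n = n₀ + ν ξ):
  B: 505 − 1(329.8) = 175.2
  A: 0 + 2(329.8) = 659.5
  C: 1150 (inert)
Total out = 175.2 + 659.5 + 1150 = 1985 kmol/h.

1980 kmol/h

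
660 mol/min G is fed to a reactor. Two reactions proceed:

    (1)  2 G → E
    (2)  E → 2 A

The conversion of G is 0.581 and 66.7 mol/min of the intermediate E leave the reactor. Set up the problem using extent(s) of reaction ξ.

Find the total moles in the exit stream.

Conversion of G: G consumed = 2ξ₁ = 0.581 × 660 → ξ₁ = 191.7 mol/min.
E balance: n_E = 0 + 1ξ₁ − 1ξ₂ = 66.7 → ξ₂ = (1·191.7 − 66.7)/1 = 125 mol/min.
Outlet amounts (n = n₀ + Σ ν·ξ):
  G: 660 − 2(191.7) = 276.5
  E: 0 + 1(191.7) − 1(125) = 66.7
  A: 0 + 2(125) = 250.1
Total out = 276.5 + 66.7 + 250.1 = 593.3 mol/min.

593 mol/min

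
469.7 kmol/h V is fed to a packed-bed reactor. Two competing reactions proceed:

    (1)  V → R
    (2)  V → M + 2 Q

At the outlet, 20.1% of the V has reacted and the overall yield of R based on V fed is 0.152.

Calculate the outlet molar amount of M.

Yield of R: 1ξ₁ / 469.7 = 0.152 → ξ₁ = 71.39 kmol/h.
Conversion of V: 1ξ₁ + 1ξ₂ = 0.201 × 469.7 = 94.41 → ξ₂ = 23.02 kmol/h.
Outlet amounts (n = n₀ + Σ ν·ξ):
  V: 469.7 − 1(71.39) − 1(23.02) = 375.3
  R: 0 + 1(71.39) = 71.39
  M: 0 + 1(23.02) = 23.02
  Q: 0 + 2(23.02) = 46.03

23 kmol/h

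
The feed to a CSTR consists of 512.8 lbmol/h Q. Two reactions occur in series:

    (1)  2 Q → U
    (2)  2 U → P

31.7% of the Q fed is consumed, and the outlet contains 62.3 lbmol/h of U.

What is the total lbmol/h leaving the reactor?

Conversion of Q: Q consumed = 2ξ₁ = 0.317 × 512.8 → ξ₁ = 81.28 lbmol/h.
U balance: n_U = 0 + 1ξ₁ − 2ξ₂ = 62.3 → ξ₂ = (1·81.28 − 62.3)/2 = 9.489 lbmol/h.
Outlet amounts (n = n₀ + Σ ν·ξ):
  Q: 512.8 − 2(81.28) = 350.2
  U: 0 + 1(81.28) − 2(9.489) = 62.3
  P: 0 + 1(9.489) = 9.489
Total out = 350.2 + 62.3 + 9.489 = 422 lbmol/h.

422 lbmol/h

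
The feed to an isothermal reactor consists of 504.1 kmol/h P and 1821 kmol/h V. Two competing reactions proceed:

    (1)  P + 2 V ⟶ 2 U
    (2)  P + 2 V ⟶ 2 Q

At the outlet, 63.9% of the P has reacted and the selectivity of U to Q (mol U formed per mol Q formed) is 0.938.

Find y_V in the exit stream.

0.588

Conversion of P: P consumed = 0.639 × 504.1 = 322.1 kmol/h = 1ξ₁ + 1ξ₂.
Selectivity: 2ξ₁ / (2ξ₂) = 0.938 → ξ₁ = 0.938 ξ₂.
Substitute: (1·0.938 + 1) ξ₂ = 322.1 → ξ₂ = 166.2 kmol/h, ξ₁ = 155.9 kmol/h.
Outlet amounts (n = n₀ + Σ ν·ξ):
  P: 504.1 − 1(155.9) − 1(166.2) = 182
  V: 1821 − 2(155.9) − 2(166.2) = 1177
  U: 0 + 2(155.9) = 311.8
  Q: 0 + 2(166.2) = 332.4
Total out = 2003 kmol/h; y_V = 1177 / 2003 = 0.5875.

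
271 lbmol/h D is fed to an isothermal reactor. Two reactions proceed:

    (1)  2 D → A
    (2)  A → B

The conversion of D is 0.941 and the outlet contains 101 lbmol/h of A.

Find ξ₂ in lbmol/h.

Conversion of D: D consumed = 2ξ₁ = 0.941 × 271 → ξ₁ = 127.5 lbmol/h.
A balance: n_A = 0 + 1ξ₁ − 1ξ₂ = 101 → ξ₂ = (1·127.5 − 101)/1 = 26.51 lbmol/h.
Outlet amounts (n = n₀ + Σ ν·ξ):
  D: 271 − 2(127.5) = 15.99
  A: 0 + 1(127.5) − 1(26.51) = 101
  B: 0 + 1(26.51) = 26.51

ξ₂ = 26.5 lbmol/h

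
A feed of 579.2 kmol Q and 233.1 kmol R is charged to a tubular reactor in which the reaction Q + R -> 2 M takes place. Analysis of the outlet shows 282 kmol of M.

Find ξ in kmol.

ξ = 141 kmol

For M: n = n₀ + 2ξ → 282 = 0 + 2ξ, giving ξ = 141 kmol.
Outlet amounts (n = n₀ + ν ξ):
  Q: 579.2 − 1(141) = 438.2
  R: 233.1 − 1(141) = 92.1
  M: 0 + 2(141) = 282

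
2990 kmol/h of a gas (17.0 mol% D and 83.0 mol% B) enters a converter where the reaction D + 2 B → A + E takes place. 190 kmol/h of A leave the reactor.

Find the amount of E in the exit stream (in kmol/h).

For A: n = n₀ + 1ξ → 190 = 0 + 1ξ, giving ξ = 190 kmol/h.
Outlet amounts (n = n₀ + ν ξ):
  D: 508.3 − 1(190) = 318.3
  B: 2482 − 2(190) = 2102
  A: 0 + 1(190) = 190
  E: 0 + 1(190) = 190

190 kmol/h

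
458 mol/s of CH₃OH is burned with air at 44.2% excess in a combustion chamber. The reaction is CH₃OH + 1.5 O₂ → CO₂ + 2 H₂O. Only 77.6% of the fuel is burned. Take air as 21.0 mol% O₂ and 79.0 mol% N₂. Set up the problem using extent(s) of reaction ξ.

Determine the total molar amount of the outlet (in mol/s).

5350 mol/s

Stoichiometric O₂ = 1.5 × 458 = 687 mol/s; O₂ fed = 687 × 1.442 = 990.7 mol/s.
N₂ fed = 990.7 × 79/21 = 3727 mol/s.
Fuel reacted = 0.776 × 458 → ξ = 355.4 mol/s.
Outlet (n = n₀ + ν ξ):
  CH₃OH: 458 − 1(355.4) = 102.6
  O₂: 990.7 − 1.5(355.4) = 457.5
  N₂: 3727 (inert)
  CO₂: 0 + 1(355.4) = 355.4
  H₂O: 0 + 2(355.4) = 710.8
Total out = 102.6 + 457.5 + 3727 + 355.4 + 710.8 = 5353 mol/s.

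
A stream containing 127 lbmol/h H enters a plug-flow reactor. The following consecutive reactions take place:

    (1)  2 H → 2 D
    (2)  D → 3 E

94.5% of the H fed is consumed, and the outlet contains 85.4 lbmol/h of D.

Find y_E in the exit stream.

Conversion of H: H consumed = 2ξ₁ = 0.945 × 127 → ξ₁ = 60.01 lbmol/h.
D balance: n_D = 0 + 2ξ₁ − 1ξ₂ = 85.4 → ξ₂ = (2·60.01 − 85.4)/1 = 34.61 lbmol/h.
Outlet amounts (n = n₀ + Σ ν·ξ):
  H: 127 − 2(60.01) = 6.985
  D: 0 + 2(60.01) − 1(34.61) = 85.4
  E: 0 + 3(34.61) = 103.8
Total out = 196.2 lbmol/h; y_E = 103.8 / 196.2 = 0.5292.

0.529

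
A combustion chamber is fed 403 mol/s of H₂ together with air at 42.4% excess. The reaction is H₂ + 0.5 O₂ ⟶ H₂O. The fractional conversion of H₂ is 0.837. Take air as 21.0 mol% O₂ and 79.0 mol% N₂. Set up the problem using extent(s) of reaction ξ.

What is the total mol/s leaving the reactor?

Stoichiometric O₂ = 0.5 × 403 = 201.5 mol/s; O₂ fed = 201.5 × 1.424 = 286.9 mol/s.
N₂ fed = 286.9 × 79/21 = 1079 mol/s.
Fuel reacted = 0.837 × 403 → ξ = 337.3 mol/s.
Outlet (n = n₀ + ν ξ):
  H₂: 403 − 1(337.3) = 65.69
  O₂: 286.9 − 0.5(337.3) = 118.3
  N₂: 1079 (inert)
  H₂O: 0 + 1(337.3) = 337.3
Total out = 65.69 + 118.3 + 1079 + 337.3 = 1601 mol/s.

1600 mol/s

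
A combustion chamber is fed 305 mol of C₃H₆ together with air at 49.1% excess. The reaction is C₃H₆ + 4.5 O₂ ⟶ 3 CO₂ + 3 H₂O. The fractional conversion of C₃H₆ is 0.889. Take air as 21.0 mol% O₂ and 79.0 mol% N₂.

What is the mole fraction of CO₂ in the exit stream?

0.0799

Stoichiometric O₂ = 4.5 × 305 = 1372 mol; O₂ fed = 1372 × 1.491 = 2046 mol.
N₂ fed = 2046 × 79/21 = 7698 mol.
Fuel reacted = 0.889 × 305 → ξ = 271.1 mol.
Outlet (n = n₀ + ν ξ):
  C₃H₆: 305 − 1(271.1) = 33.86
  O₂: 2046 − 4.5(271.1) = 826.2
  N₂: 7698 (inert)
  CO₂: 0 + 3(271.1) = 813.4
  H₂O: 0 + 3(271.1) = 813.4
Total out = 10190 mol; y_CO₂ = 813.4 / 10190 = 0.07986.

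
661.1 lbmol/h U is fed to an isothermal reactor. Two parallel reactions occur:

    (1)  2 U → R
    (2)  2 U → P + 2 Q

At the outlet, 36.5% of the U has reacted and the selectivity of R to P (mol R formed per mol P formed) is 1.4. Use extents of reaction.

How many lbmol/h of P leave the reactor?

Conversion of U: U consumed = 0.365 × 661.1 = 241.3 lbmol/h = 2ξ₁ + 2ξ₂.
Selectivity: 1ξ₁ / (1ξ₂) = 1.4 → ξ₁ = 1.4 ξ₂.
Substitute: (2·1.4 + 2) ξ₂ = 241.3 → ξ₂ = 50.27 lbmol/h, ξ₁ = 70.38 lbmol/h.
Outlet amounts (n = n₀ + Σ ν·ξ):
  U: 661.1 − 2(70.38) − 2(50.27) = 419.8
  R: 0 + 1(70.38) = 70.38
  P: 0 + 1(50.27) = 50.27
  Q: 0 + 2(50.27) = 100.5

50.3 lbmol/h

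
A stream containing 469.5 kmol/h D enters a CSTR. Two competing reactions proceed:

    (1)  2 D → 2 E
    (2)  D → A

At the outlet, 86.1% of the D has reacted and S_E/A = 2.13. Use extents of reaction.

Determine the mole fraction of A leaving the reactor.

0.275

Conversion of D: D consumed = 0.861 × 469.5 = 404.2 kmol/h = 2ξ₁ + 1ξ₂.
Selectivity: 2ξ₁ / (1ξ₂) = 2.13 → ξ₁ = 1.065 ξ₂.
Substitute: (2·1.065 + 1) ξ₂ = 404.2 → ξ₂ = 129.2 kmol/h, ξ₁ = 137.5 kmol/h.
Outlet amounts (n = n₀ + Σ ν·ξ):
  D: 469.5 − 2(137.5) − 1(129.2) = 65.26
  E: 0 + 2(137.5) = 275.1
  A: 0 + 1(129.2) = 129.2
Total out = 469.5 kmol/h; y_A = 129.2 / 469.5 = 0.2751.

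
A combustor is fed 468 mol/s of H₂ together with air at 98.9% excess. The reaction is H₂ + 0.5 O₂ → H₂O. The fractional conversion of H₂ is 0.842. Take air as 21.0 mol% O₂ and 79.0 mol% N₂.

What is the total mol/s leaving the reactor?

Stoichiometric O₂ = 0.5 × 468 = 234 mol/s; O₂ fed = 234 × 1.989 = 465.4 mol/s.
N₂ fed = 465.4 × 79/21 = 1751 mol/s.
Fuel reacted = 0.842 × 468 → ξ = 394.1 mol/s.
Outlet (n = n₀ + ν ξ):
  H₂: 468 − 1(394.1) = 73.94
  O₂: 465.4 − 0.5(394.1) = 268.4
  N₂: 1751 (inert)
  H₂O: 0 + 1(394.1) = 394.1
Total out = 73.94 + 268.4 + 1751 + 394.1 = 2487 mol/s.

2490 mol/s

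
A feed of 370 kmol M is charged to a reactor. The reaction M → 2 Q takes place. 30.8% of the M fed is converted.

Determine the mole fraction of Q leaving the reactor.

0.471

M reacted = 0.308 × 370 = 114 kmol; ν_M = −1, so ξ = 114/1 = 114 kmol.
Outlet amounts (n = n₀ + ν ξ):
  M: 370 − 1(114) = 256
  Q: 0 + 2(114) = 227.9
Total out = 484 kmol; y_Q = 227.9 / 484 = 0.4709.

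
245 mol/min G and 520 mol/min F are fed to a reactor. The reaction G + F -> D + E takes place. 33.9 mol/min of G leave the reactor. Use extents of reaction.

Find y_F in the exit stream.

For G: n = n₀ − 1ξ → 33.9 = 245 − 1ξ, giving ξ = 211.1 mol/min.
Outlet amounts (n = n₀ + ν ξ):
  G: 245 − 1(211.1) = 33.9
  F: 520 − 1(211.1) = 308.9
  D: 0 + 1(211.1) = 211.1
  E: 0 + 1(211.1) = 211.1
Total out = 765 mol/min; y_F = 308.9 / 765 = 0.4038.

0.404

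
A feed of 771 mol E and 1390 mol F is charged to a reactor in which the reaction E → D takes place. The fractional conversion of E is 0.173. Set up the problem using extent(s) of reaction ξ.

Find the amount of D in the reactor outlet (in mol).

E reacted = 0.173 × 771 = 133.4 mol; ν_E = −1, so ξ = 133.4/1 = 133.4 mol.
Outlet amounts (n = n₀ + ν ξ):
  E: 771 − 1(133.4) = 637.6
  D: 0 + 1(133.4) = 133.4
  F: 1390 (inert)

133 mol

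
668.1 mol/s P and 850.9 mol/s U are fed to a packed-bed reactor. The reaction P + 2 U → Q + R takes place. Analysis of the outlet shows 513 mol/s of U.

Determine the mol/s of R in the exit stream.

For U: n = n₀ − 2ξ → 513 = 850.9 − 2ξ, giving ξ = 168.9 mol/s.
Outlet amounts (n = n₀ + ν ξ):
  P: 668.1 − 1(168.9) = 499.2
  U: 850.9 − 2(168.9) = 513
  Q: 0 + 1(168.9) = 168.9
  R: 0 + 1(168.9) = 168.9

169 mol/s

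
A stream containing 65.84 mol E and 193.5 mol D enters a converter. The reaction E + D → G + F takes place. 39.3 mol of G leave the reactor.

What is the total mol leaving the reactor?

259 mol

For G: n = n₀ + 1ξ → 39.3 = 0 + 1ξ, giving ξ = 39.3 mol.
Outlet amounts (n = n₀ + ν ξ):
  E: 65.84 − 1(39.3) = 26.54
  D: 193.5 − 1(39.3) = 154.2
  G: 0 + 1(39.3) = 39.3
  F: 0 + 1(39.3) = 39.3
Total out = 26.54 + 154.2 + 39.3 + 39.3 = 259.3 mol.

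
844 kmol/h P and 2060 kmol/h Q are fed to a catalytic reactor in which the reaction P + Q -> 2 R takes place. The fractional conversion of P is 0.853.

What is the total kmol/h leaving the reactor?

2900 kmol/h

P reacted = 0.853 × 844 = 719.9 kmol/h; ν_P = −1, so ξ = 719.9/1 = 719.9 kmol/h.
Outlet amounts (n = n₀ + ν ξ):
  P: 844 − 1(719.9) = 124.1
  Q: 2060 − 1(719.9) = 1340
  R: 0 + 2(719.9) = 1440
Total out = 124.1 + 1340 + 1440 = 2904 kmol/h.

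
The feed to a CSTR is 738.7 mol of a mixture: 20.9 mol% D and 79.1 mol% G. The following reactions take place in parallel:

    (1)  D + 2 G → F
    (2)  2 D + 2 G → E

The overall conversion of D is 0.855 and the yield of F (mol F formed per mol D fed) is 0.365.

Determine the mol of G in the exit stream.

396 mol

Yield of F: 1ξ₁ / 154.4 = 0.365 → ξ₁ = 56.35 mol.
Conversion of D: 1ξ₁ + 2ξ₂ = 0.855 × 154.4 = 132 → ξ₂ = 37.83 mol.
Outlet amounts (n = n₀ + Σ ν·ξ):
  D: 154.4 − 1(56.35) − 2(37.83) = 22.39
  G: 584.3 − 2(56.35) − 2(37.83) = 396
  F: 0 + 1(56.35) = 56.35
  E: 0 + 1(37.83) = 37.83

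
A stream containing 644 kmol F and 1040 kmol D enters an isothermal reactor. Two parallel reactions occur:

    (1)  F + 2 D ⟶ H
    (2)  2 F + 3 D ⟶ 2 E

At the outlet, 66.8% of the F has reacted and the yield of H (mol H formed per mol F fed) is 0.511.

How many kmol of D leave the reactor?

Yield of H: 1ξ₁ / 644 = 0.511 → ξ₁ = 329.1 kmol.
Conversion of F: 1ξ₁ + 2ξ₂ = 0.668 × 644 = 430.2 → ξ₂ = 50.55 kmol.
Outlet amounts (n = n₀ + Σ ν·ξ):
  F: 644 − 1(329.1) − 2(50.55) = 213.8
  D: 1040 − 2(329.1) − 3(50.55) = 230.2
  H: 0 + 1(329.1) = 329.1
  E: 0 + 2(50.55) = 101.1

230 kmol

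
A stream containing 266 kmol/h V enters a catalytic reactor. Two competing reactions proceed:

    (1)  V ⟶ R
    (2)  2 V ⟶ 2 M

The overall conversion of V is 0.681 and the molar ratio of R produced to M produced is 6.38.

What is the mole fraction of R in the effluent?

Conversion of V: V consumed = 0.681 × 266 = 181.1 kmol/h = 1ξ₁ + 2ξ₂.
Selectivity: 1ξ₁ / (2ξ₂) = 6.38 → ξ₁ = 12.76 ξ₂.
Substitute: (1·12.76 + 2) ξ₂ = 181.1 → ξ₂ = 12.27 kmol/h, ξ₁ = 156.6 kmol/h.
Outlet amounts (n = n₀ + Σ ν·ξ):
  V: 266 − 1(156.6) − 2(12.27) = 84.85
  R: 0 + 1(156.6) = 156.6
  M: 0 + 2(12.27) = 24.55
Total out = 266 kmol/h; y_R = 156.6 / 266 = 0.5887.

0.589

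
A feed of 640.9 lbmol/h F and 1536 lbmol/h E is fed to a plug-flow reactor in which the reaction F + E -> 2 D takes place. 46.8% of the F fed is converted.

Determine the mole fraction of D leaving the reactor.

0.276

F reacted = 0.468 × 640.9 = 299.9 lbmol/h; ν_F = −1, so ξ = 299.9/1 = 299.9 lbmol/h.
Outlet amounts (n = n₀ + ν ξ):
  F: 640.9 − 1(299.9) = 341
  E: 1536 − 1(299.9) = 1236
  D: 0 + 2(299.9) = 599.9
Total out = 2177 lbmol/h; y_D = 599.9 / 2177 = 0.2756.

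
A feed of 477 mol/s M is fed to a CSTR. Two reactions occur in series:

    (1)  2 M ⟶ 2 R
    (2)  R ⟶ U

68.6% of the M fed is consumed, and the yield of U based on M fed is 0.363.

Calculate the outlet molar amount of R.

Conversion of M: M consumed = 2ξ₁ = 0.686 × 477 → ξ₁ = 163.6 mol/s.
Yield of U: 1ξ₂ / 477 = 0.363 → ξ₂ = 173.2 mol/s.
Outlet amounts (n = n₀ + Σ ν·ξ):
  M: 477 − 2(163.6) = 149.8
  R: 0 + 2(163.6) − 1(173.2) = 154.1
  U: 0 + 1(173.2) = 173.2

154 mol/s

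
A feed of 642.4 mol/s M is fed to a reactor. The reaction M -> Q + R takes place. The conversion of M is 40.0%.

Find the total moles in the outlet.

M reacted = 0.4 × 642.4 = 257 mol/s; ν_M = −1, so ξ = 257/1 = 257 mol/s.
Outlet amounts (n = n₀ + ν ξ):
  M: 642.4 − 1(257) = 385.4
  Q: 0 + 1(257) = 257
  R: 0 + 1(257) = 257
Total out = 385.4 + 257 + 257 = 899.4 mol/s.

899 mol/s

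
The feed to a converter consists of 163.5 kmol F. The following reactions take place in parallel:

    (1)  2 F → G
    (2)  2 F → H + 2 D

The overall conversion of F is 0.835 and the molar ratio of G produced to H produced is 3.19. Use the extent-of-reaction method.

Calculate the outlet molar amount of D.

32.6 kmol

Conversion of F: F consumed = 0.835 × 163.5 = 136.5 kmol = 2ξ₁ + 2ξ₂.
Selectivity: 1ξ₁ / (1ξ₂) = 3.19 → ξ₁ = 3.19 ξ₂.
Substitute: (2·3.19 + 2) ξ₂ = 136.5 → ξ₂ = 16.29 kmol, ξ₁ = 51.97 kmol.
Outlet amounts (n = n₀ + Σ ν·ξ):
  F: 163.5 − 2(51.97) − 2(16.29) = 26.98
  G: 0 + 1(51.97) = 51.97
  H: 0 + 1(16.29) = 16.29
  D: 0 + 2(16.29) = 32.58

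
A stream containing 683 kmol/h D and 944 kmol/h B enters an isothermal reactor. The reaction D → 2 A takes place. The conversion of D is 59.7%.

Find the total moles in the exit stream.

D reacted = 0.597 × 683 = 407.8 kmol/h; ν_D = −1, so ξ = 407.8/1 = 407.8 kmol/h.
Outlet amounts (n = n₀ + ν ξ):
  D: 683 − 1(407.8) = 275.2
  A: 0 + 2(407.8) = 815.5
  B: 944 (inert)
Total out = 275.2 + 815.5 + 944 = 2035 kmol/h.

2030 kmol/h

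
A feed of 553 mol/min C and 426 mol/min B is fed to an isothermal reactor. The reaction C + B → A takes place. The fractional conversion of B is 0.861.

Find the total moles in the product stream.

612 mol/min

B reacted = 0.861 × 426 = 366.8 mol/min; ν_B = −1, so ξ = 366.8/1 = 366.8 mol/min.
Outlet amounts (n = n₀ + ν ξ):
  C: 553 − 1(366.8) = 186.2
  B: 426 − 1(366.8) = 59.21
  A: 0 + 1(366.8) = 366.8
Total out = 186.2 + 59.21 + 366.8 = 612.2 mol/min.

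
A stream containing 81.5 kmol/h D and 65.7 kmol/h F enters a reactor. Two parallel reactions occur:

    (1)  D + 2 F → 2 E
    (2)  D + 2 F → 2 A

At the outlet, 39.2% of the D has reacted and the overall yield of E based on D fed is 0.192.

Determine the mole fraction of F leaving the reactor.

0.0157

Yield of E: 2ξ₁ / 81.5 = 0.192 → ξ₁ = 7.824 kmol/h.
Conversion of D: 1ξ₁ + 1ξ₂ = 0.392 × 81.5 = 31.95 → ξ₂ = 24.12 kmol/h.
Outlet amounts (n = n₀ + Σ ν·ξ):
  D: 81.5 − 1(7.824) − 1(24.12) = 49.55
  F: 65.7 − 2(7.824) − 2(24.12) = 1.804
  E: 0 + 2(7.824) = 15.65
  A: 0 + 2(24.12) = 48.25
Total out = 115.3 kmol/h; y_F = 1.804 / 115.3 = 0.01565.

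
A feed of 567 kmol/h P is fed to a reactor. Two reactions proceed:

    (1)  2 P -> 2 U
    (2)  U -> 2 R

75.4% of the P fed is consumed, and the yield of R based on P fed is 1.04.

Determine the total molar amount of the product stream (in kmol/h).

862 kmol/h

Conversion of P: P consumed = 2ξ₁ = 0.754 × 567 → ξ₁ = 213.8 kmol/h.
Yield of R: 2ξ₂ / 567 = 1.04 → ξ₂ = 294.8 kmol/h.
Outlet amounts (n = n₀ + Σ ν·ξ):
  P: 567 − 2(213.8) = 139.5
  U: 0 + 2(213.8) − 1(294.8) = 132.7
  R: 0 + 2(294.8) = 589.7
Total out = 139.5 + 132.7 + 589.7 = 861.8 kmol/h.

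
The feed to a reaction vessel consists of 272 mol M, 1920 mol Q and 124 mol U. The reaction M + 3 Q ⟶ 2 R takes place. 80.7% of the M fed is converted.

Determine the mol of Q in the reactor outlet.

M reacted = 0.807 × 272 = 219.5 mol; ν_M = −1, so ξ = 219.5/1 = 219.5 mol.
Outlet amounts (n = n₀ + ν ξ):
  M: 272 − 1(219.5) = 52.5
  Q: 1920 − 3(219.5) = 1261
  R: 0 + 2(219.5) = 439
  U: 124 (inert)

1260 mol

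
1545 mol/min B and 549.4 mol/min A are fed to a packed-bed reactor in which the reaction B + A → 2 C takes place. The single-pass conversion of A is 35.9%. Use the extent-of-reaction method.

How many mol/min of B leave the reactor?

A reacted = 0.359 × 549.4 = 197.2 mol/min; ν_A = −1, so ξ = 197.2/1 = 197.2 mol/min.
Outlet amounts (n = n₀ + ν ξ):
  B: 1545 − 1(197.2) = 1348
  A: 549.4 − 1(197.2) = 352.2
  C: 0 + 2(197.2) = 394.5

1350 mol/min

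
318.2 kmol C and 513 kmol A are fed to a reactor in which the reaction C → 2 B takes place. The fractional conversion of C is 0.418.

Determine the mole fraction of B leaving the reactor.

C reacted = 0.418 × 318.2 = 133 kmol; ν_C = −1, so ξ = 133/1 = 133 kmol.
Outlet amounts (n = n₀ + ν ξ):
  C: 318.2 − 1(133) = 185.2
  B: 0 + 2(133) = 266
  A: 513 (inert)
Total out = 964.2 kmol; y_B = 266 / 964.2 = 0.2759.

0.276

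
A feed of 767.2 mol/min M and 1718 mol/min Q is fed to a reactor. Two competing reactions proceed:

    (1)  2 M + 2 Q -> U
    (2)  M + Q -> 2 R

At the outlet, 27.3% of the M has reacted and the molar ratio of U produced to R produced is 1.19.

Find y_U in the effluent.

0.0389

Conversion of M: M consumed = 0.273 × 767.2 = 209.4 mol/min = 2ξ₁ + 1ξ₂.
Selectivity: 1ξ₁ / (2ξ₂) = 1.19 → ξ₁ = 2.38 ξ₂.
Substitute: (2·2.38 + 1) ξ₂ = 209.4 → ξ₂ = 36.36 mol/min, ξ₁ = 86.54 mol/min.
Outlet amounts (n = n₀ + Σ ν·ξ):
  M: 767.2 − 2(86.54) − 1(36.36) = 557.8
  Q: 1718 − 2(86.54) − 1(36.36) = 1509
  U: 0 + 1(86.54) = 86.54
  R: 0 + 2(36.36) = 72.72
Total out = 2226 mol/min; y_U = 86.54 / 2226 = 0.03889.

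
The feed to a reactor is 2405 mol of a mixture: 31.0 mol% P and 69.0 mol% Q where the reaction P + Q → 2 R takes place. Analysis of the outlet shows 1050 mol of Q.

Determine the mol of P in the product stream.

For Q: n = n₀ − 1ξ → 1050 = 1659 − 1ξ, giving ξ = 609.5 mol.
Outlet amounts (n = n₀ + ν ξ):
  P: 745.5 − 1(609.5) = 136.1
  Q: 1659 − 1(609.5) = 1050
  R: 0 + 2(609.5) = 1219

136 mol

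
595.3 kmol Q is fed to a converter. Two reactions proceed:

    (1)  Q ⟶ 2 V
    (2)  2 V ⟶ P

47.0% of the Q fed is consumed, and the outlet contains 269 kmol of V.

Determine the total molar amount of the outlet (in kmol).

Conversion of Q: Q consumed = 1ξ₁ = 0.47 × 595.3 → ξ₁ = 279.8 kmol.
V balance: n_V = 0 + 2ξ₁ − 2ξ₂ = 269 → ξ₂ = (2·279.8 − 269)/2 = 145.3 kmol.
Outlet amounts (n = n₀ + Σ ν·ξ):
  Q: 595.3 − 1(279.8) = 315.5
  V: 0 + 2(279.8) − 2(145.3) = 269
  P: 0 + 1(145.3) = 145.3
Total out = 315.5 + 269 + 145.3 = 729.8 kmol.

730 kmol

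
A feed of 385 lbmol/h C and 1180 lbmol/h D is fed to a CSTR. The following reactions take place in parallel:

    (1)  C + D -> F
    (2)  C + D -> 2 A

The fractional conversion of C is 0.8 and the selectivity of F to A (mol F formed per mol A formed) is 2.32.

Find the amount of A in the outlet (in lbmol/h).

109 lbmol/h

Conversion of C: C consumed = 0.8 × 385 = 308 lbmol/h = 1ξ₁ + 1ξ₂.
Selectivity: 1ξ₁ / (2ξ₂) = 2.32 → ξ₁ = 4.64 ξ₂.
Substitute: (1·4.64 + 1) ξ₂ = 308 → ξ₂ = 54.61 lbmol/h, ξ₁ = 253.4 lbmol/h.
Outlet amounts (n = n₀ + Σ ν·ξ):
  C: 385 − 1(253.4) − 1(54.61) = 77
  D: 1180 − 1(253.4) − 1(54.61) = 872
  F: 0 + 1(253.4) = 253.4
  A: 0 + 2(54.61) = 109.2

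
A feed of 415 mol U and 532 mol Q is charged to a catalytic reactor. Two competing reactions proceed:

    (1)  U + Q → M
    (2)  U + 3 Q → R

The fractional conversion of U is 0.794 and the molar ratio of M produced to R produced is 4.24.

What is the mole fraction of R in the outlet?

0.128

Conversion of U: U consumed = 0.794 × 415 = 329.5 mol = 1ξ₁ + 1ξ₂.
Selectivity: 1ξ₁ / (1ξ₂) = 4.24 → ξ₁ = 4.24 ξ₂.
Substitute: (1·4.24 + 1) ξ₂ = 329.5 → ξ₂ = 62.88 mol, ξ₁ = 266.6 mol.
Outlet amounts (n = n₀ + Σ ν·ξ):
  U: 415 − 1(266.6) − 1(62.88) = 85.49
  Q: 532 − 1(266.6) − 3(62.88) = 76.72
  M: 0 + 1(266.6) = 266.6
  R: 0 + 1(62.88) = 62.88
Total out = 491.7 mol; y_R = 62.88 / 491.7 = 0.1279.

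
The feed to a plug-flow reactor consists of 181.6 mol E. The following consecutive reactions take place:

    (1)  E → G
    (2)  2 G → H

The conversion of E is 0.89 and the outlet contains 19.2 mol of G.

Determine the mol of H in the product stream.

Conversion of E: E consumed = 1ξ₁ = 0.89 × 181.6 → ξ₁ = 161.6 mol.
G balance: n_G = 0 + 1ξ₁ − 2ξ₂ = 19.2 → ξ₂ = (1·161.6 − 19.2)/2 = 71.21 mol.
Outlet amounts (n = n₀ + Σ ν·ξ):
  E: 181.6 − 1(161.6) = 19.98
  G: 0 + 1(161.6) − 2(71.21) = 19.2
  H: 0 + 1(71.21) = 71.21

71.2 mol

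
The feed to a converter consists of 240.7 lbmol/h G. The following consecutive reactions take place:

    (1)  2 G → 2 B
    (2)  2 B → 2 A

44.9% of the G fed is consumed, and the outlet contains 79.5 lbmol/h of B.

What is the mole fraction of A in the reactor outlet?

Conversion of G: G consumed = 2ξ₁ = 0.449 × 240.7 → ξ₁ = 54.04 lbmol/h.
B balance: n_B = 0 + 2ξ₁ − 2ξ₂ = 79.5 → ξ₂ = (2·54.04 − 79.5)/2 = 14.29 lbmol/h.
Outlet amounts (n = n₀ + Σ ν·ξ):
  G: 240.7 − 2(54.04) = 132.6
  B: 0 + 2(54.04) − 2(14.29) = 79.5
  A: 0 + 2(14.29) = 28.57
Total out = 240.7 lbmol/h; y_A = 28.57 / 240.7 = 0.1187.

0.119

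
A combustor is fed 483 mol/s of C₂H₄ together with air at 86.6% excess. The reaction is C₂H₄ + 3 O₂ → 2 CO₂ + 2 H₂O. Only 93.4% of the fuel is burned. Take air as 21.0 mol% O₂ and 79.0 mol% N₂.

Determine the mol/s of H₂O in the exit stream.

Stoichiometric O₂ = 3 × 483 = 1449 mol/s; O₂ fed = 1449 × 1.866 = 2704 mol/s.
N₂ fed = 2704 × 79/21 = 10170 mol/s.
Fuel reacted = 0.934 × 483 → ξ = 451.1 mol/s.
Outlet (n = n₀ + ν ξ):
  C₂H₄: 483 − 1(451.1) = 31.88
  O₂: 2704 − 3(451.1) = 1350
  N₂: 10170 (inert)
  CO₂: 0 + 2(451.1) = 902.2
  H₂O: 0 + 2(451.1) = 902.2

902 mol/s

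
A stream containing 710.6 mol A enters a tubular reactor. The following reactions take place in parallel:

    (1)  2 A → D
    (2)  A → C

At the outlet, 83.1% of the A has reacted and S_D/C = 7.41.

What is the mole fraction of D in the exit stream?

Conversion of A: A consumed = 0.831 × 710.6 = 590.5 mol = 2ξ₁ + 1ξ₂.
Selectivity: 1ξ₁ / (1ξ₂) = 7.41 → ξ₁ = 7.41 ξ₂.
Substitute: (2·7.41 + 1) ξ₂ = 590.5 → ξ₂ = 37.33 mol, ξ₁ = 276.6 mol.
Outlet amounts (n = n₀ + Σ ν·ξ):
  A: 710.6 − 2(276.6) − 1(37.33) = 120.1
  D: 0 + 1(276.6) = 276.6
  C: 0 + 1(37.33) = 37.33
Total out = 434 mol; y_D = 276.6 / 434 = 0.6373.

0.637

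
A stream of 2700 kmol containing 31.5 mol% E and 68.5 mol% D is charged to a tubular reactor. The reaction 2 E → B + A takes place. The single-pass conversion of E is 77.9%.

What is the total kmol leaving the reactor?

2700 kmol

E reacted = 0.779 × 850.5 = 662.5 kmol; ν_E = −2, so ξ = 662.5/2 = 331.3 kmol.
Outlet amounts (n = n₀ + ν ξ):
  E: 850.5 − 2(331.3) = 188
  B: 0 + 1(331.3) = 331.3
  A: 0 + 1(331.3) = 331.3
  D: 1850 (inert)
Total out = 188 + 331.3 + 331.3 + 1850 = 2700 kmol.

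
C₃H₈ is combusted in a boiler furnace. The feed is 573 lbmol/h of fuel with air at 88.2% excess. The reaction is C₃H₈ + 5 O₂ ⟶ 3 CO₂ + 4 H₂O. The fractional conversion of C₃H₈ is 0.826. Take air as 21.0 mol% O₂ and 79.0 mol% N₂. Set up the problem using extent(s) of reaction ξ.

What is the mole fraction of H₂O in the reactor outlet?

Stoichiometric O₂ = 5 × 573 = 2865 lbmol/h; O₂ fed = 2865 × 1.882 = 5392 lbmol/h.
N₂ fed = 5392 × 79/21 = 20280 lbmol/h.
Fuel reacted = 0.826 × 573 → ξ = 473.3 lbmol/h.
Outlet (n = n₀ + ν ξ):
  C₃H₈: 573 − 1(473.3) = 99.7
  O₂: 5392 − 5(473.3) = 3025
  N₂: 20280 (inert)
  CO₂: 0 + 3(473.3) = 1420
  H₂O: 0 + 4(473.3) = 1893
Total out = 26720 lbmol/h; y_H₂O = 1893 / 26720 = 0.07085.

0.0708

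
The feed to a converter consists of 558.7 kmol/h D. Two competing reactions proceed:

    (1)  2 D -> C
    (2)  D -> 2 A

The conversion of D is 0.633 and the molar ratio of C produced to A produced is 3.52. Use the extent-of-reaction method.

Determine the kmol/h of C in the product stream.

165 kmol/h

Conversion of D: D consumed = 0.633 × 558.7 = 353.7 kmol/h = 2ξ₁ + 1ξ₂.
Selectivity: 1ξ₁ / (2ξ₂) = 3.52 → ξ₁ = 7.04 ξ₂.
Substitute: (2·7.04 + 1) ξ₂ = 353.7 → ξ₂ = 23.45 kmol/h, ξ₁ = 165.1 kmol/h.
Outlet amounts (n = n₀ + Σ ν·ξ):
  D: 558.7 − 2(165.1) − 1(23.45) = 205
  C: 0 + 1(165.1) = 165.1
  A: 0 + 2(23.45) = 46.9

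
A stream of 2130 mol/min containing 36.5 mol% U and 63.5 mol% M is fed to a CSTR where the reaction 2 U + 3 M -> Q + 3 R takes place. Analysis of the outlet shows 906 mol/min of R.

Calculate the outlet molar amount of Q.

For R: n = n₀ + 3ξ → 906 = 0 + 3ξ, giving ξ = 302 mol/min.
Outlet amounts (n = n₀ + ν ξ):
  U: 777.5 − 2(302) = 173.5
  M: 1353 − 3(302) = 446.5
  Q: 0 + 1(302) = 302
  R: 0 + 3(302) = 906

302 mol/min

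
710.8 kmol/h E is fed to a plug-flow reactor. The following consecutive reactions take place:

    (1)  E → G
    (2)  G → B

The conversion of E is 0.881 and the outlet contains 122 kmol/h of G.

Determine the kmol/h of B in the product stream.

Conversion of E: E consumed = 1ξ₁ = 0.881 × 710.8 → ξ₁ = 626.2 kmol/h.
G balance: n_G = 0 + 1ξ₁ − 1ξ₂ = 122 → ξ₂ = (1·626.2 − 122)/1 = 504.2 kmol/h.
Outlet amounts (n = n₀ + Σ ν·ξ):
  E: 710.8 − 1(626.2) = 84.59
  G: 0 + 1(626.2) − 1(504.2) = 122
  B: 0 + 1(504.2) = 504.2

504 kmol/h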